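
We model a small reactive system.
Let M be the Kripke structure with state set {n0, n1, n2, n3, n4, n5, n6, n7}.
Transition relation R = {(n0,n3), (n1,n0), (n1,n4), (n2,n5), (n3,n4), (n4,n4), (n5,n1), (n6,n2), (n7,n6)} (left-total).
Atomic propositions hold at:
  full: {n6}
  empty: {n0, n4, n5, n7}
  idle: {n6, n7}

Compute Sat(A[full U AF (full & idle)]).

{n6, n7}

Sat(full & idle) = {n6}
AF (full & idle): least fixpoint, start Z0 = {n6}, add states with every successor in Z. Z1 = {n6, n7}; fixed.
Sat(AF (full & idle)) = {n6, n7}
A[full U AF (full & idle)]: least fixpoint, start Z0 = Sat(AF (full & idle)) = {n6, n7}, add states in Sat(full) with every successor in Z. Already a fixed point.
Sat(A[full U AF (full & idle)]) = {n6, n7}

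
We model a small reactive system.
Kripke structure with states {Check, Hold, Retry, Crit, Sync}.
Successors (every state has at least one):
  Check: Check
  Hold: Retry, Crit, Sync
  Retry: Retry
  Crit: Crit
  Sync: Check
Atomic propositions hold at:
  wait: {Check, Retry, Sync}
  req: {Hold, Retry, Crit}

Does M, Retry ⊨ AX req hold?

Yes

Sat(AX req) = {s : every successor in {Hold, Retry, Crit}} = {Retry, Crit}
Retry ∈ Sat(AX req) = {Retry, Crit}, so the formula holds at Retry.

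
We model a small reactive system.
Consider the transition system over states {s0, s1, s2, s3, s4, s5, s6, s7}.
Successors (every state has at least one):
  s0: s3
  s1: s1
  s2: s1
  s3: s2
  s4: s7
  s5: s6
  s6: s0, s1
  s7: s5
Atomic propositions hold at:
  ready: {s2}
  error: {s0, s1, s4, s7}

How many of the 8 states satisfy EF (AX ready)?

Sat(AX ready) = {s : every successor in {s2}} = {s3}
EF (AX ready): least fixpoint, start Z0 = {s3}, add states with some successor in Z. Z1 = {s0, s3}; Z2 = {s0, s3, s6}; Z3 = {s0, s3, s5, s6}; Z4 = {s0, s3, s5, s6, s7}; Z5 = {s0, s3, s4, s5, s6, s7}; fixed.
Sat(EF (AX ready)) = {s0, s3, s4, s5, s6, s7}
|Sat(EF (AX ready))| = |{s0, s3, s4, s5, s6, s7}| = 6.

6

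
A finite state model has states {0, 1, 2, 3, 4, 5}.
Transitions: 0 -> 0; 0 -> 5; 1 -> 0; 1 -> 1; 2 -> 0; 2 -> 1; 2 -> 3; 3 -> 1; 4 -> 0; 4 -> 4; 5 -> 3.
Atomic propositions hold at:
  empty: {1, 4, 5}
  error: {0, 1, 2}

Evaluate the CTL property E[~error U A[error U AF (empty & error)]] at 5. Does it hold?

Yes

Sat(~error) = {3, 4, 5}
Sat(empty & error) = {1}
AF (empty & error): least fixpoint, start Z0 = {1}, add states with every successor in Z. Z1 = {1, 3}; Z2 = {1, 3, 5}; fixed.
Sat(AF (empty & error)) = {1, 3, 5}
A[error U AF (empty & error)]: least fixpoint, start Z0 = Sat(AF (empty & error)) = {1, 3, 5}, add states in Sat(error) with every successor in Z. Already a fixed point.
Sat(A[error U AF (empty & error)]) = {1, 3, 5}
E[~error U A[error U AF (empty & error)]]: least fixpoint, start Z0 = Sat(A[error U AF (empty & error)]) = {1, 3, 5}, add states in Sat(~error) with some successor in Z. Already a fixed point.
Sat(E[~error U A[error U AF (empty & error)]]) = {1, 3, 5}
5 ∈ Sat(E[~error U A[error U AF (empty & error)]]) = {1, 3, 5}, so the formula holds at 5.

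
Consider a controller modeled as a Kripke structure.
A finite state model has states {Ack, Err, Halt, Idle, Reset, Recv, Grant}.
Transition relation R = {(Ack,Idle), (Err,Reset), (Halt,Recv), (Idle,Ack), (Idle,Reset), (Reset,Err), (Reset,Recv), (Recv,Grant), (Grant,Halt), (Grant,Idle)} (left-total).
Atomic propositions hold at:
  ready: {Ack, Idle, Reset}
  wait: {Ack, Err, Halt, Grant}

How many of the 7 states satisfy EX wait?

Sat(EX wait) = {s : some successor in {Ack, Err, Halt, Grant}} = {Idle, Reset, Recv, Grant}
|Sat(EX wait)| = |{Idle, Reset, Recv, Grant}| = 4.

4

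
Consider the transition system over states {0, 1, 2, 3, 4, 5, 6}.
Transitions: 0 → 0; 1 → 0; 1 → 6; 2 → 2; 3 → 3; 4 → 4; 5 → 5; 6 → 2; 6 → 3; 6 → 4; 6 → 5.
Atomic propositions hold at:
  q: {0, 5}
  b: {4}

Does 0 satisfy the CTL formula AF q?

AF q: least fixpoint, start Z0 = {0, 5}, add states with every successor in Z. Already a fixed point.
Sat(AF q) = {0, 5}
0 ∈ Sat(AF q) = {0, 5}, so the formula holds at 0.

Yes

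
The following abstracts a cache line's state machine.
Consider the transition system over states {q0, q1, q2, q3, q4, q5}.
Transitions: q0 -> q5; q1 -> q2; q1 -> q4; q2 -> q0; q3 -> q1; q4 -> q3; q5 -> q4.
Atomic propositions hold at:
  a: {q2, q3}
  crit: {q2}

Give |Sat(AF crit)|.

1

AF crit: least fixpoint, start Z0 = {q2}, add states with every successor in Z. Already a fixed point.
Sat(AF crit) = {q2}
|Sat(AF crit)| = |{q2}| = 1.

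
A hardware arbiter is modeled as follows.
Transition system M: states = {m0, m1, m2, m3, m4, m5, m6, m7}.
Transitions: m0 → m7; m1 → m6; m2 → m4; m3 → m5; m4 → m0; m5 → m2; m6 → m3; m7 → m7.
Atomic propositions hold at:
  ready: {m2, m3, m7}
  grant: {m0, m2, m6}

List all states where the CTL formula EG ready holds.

EG ready: greatest fixpoint, start Z0 = {m2, m3, m7}, keep only states in Sat with some successor in Z. Z1 = {m7}; fixed.
Sat(EG ready) = {m7}

{m7}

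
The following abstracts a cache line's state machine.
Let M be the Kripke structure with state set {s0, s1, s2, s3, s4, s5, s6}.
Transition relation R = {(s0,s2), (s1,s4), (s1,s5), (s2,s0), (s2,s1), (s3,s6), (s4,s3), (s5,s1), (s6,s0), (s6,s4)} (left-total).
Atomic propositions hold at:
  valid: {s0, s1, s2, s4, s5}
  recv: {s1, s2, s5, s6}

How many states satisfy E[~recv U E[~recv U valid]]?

Sat(~recv) = {s0, s3, s4}
E[~recv U valid]: least fixpoint, start Z0 = Sat(valid) = {s0, s1, s2, s4, s5}, add states in Sat(~recv) with some successor in Z. Already a fixed point.
Sat(E[~recv U valid]) = {s0, s1, s2, s4, s5}
E[~recv U E[~recv U valid]]: least fixpoint, start Z0 = Sat(E[~recv U valid]) = {s0, s1, s2, s4, s5}, add states in Sat(~recv) with some successor in Z. Already a fixed point.
Sat(E[~recv U E[~recv U valid]]) = {s0, s1, s2, s4, s5}
|Sat(E[~recv U E[~recv U valid]])| = |{s0, s1, s2, s4, s5}| = 5.

5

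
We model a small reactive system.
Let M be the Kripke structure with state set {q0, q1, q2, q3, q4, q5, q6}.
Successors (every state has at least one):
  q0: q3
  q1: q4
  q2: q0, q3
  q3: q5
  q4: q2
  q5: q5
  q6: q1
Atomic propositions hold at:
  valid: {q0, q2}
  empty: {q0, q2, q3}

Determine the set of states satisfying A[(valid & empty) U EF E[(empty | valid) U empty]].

{q0, q1, q2, q3, q4, q6}

Sat(valid & empty) = {q0, q2}
Sat(empty | valid) = {q0, q2, q3}
E[(empty | valid) U empty]: least fixpoint, start Z0 = Sat(empty) = {q0, q2, q3}, add states in Sat(empty | valid) with some successor in Z. Already a fixed point.
Sat(E[(empty | valid) U empty]) = {q0, q2, q3}
EF E[(empty | valid) U empty]: least fixpoint, start Z0 = {q0, q2, q3}, add states with some successor in Z. Z1 = {q0, q2, q3, q4}; Z2 = {q0, q1, q2, q3, q4}; Z3 = {q0, q1, q2, q3, q4, q6}; fixed.
Sat(EF E[(empty | valid) U empty]) = {q0, q1, q2, q3, q4, q6}
A[(valid & empty) U EF E[(empty | valid) U empty]]: least fixpoint, start Z0 = Sat(EF E[(empty | valid) U empty]) = {q0, q1, q2, q3, q4, q6}, add states in Sat(valid & empty) with every successor in Z. Already a fixed point.
Sat(A[(valid & empty) U EF E[(empty | valid) U empty]]) = {q0, q1, q2, q3, q4, q6}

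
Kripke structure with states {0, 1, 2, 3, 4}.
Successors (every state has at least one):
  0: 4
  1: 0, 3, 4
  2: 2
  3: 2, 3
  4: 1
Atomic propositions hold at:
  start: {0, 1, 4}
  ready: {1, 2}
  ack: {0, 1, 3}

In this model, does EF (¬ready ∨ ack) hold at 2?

No

Sat(¬ready) = {0, 3, 4}
Sat(¬ready ∨ ack) = {0, 1, 3, 4}
EF (¬ready ∨ ack): least fixpoint, start Z0 = {0, 1, 3, 4}, add states with some successor in Z. Already a fixed point.
Sat(EF (¬ready ∨ ack)) = {0, 1, 3, 4}
2 ∉ Sat(EF (¬ready ∨ ack)) = {0, 1, 3, 4}, so the formula does not hold at 2.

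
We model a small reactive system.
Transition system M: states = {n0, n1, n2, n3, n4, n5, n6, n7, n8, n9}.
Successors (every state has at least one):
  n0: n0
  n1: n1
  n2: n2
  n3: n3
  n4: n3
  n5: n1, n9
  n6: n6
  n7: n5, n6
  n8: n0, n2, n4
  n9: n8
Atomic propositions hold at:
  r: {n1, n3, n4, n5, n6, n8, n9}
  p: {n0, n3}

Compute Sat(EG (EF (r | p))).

{n0, n1, n3, n4, n5, n6, n7, n8, n9}

Sat(r | p) = {n0, n1, n3, n4, n5, n6, n8, n9}
EF (r | p): least fixpoint, start Z0 = {n0, n1, n3, n4, n5, n6, n8, n9}, add states with some successor in Z. Z1 = {n0, n1, n3, n4, n5, n6, n7, n8, n9}; fixed.
Sat(EF (r | p)) = {n0, n1, n3, n4, n5, n6, n7, n8, n9}
EG (EF (r | p)): greatest fixpoint, start Z0 = {n0, n1, n3, n4, n5, n6, n7, n8, n9}, keep only states in Sat with some successor in Z. Already a fixed point.
Sat(EG (EF (r | p))) = {n0, n1, n3, n4, n5, n6, n7, n8, n9}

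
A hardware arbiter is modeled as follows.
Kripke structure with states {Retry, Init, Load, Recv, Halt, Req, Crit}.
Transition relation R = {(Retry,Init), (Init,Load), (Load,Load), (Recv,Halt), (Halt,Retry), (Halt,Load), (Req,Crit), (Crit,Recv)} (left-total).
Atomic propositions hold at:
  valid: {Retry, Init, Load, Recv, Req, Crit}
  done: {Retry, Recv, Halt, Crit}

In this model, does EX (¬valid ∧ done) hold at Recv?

Sat(¬valid) = {Halt}
Sat(¬valid ∧ done) = {Halt}
Sat(EX (¬valid ∧ done)) = {s : some successor in {Halt}} = {Recv}
Recv ∈ Sat(EX (¬valid ∧ done)) = {Recv}, so the formula holds at Recv.

Yes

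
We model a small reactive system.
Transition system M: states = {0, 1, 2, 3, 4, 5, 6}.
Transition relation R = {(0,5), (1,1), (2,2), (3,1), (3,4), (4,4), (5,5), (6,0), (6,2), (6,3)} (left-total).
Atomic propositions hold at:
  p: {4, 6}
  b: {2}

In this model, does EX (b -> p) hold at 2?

No

Sat(b -> p) = {0, 1, 3, 4, 5, 6}
Sat(EX (b -> p)) = {s : some successor in {0, 1, 3, 4, 5, 6}} = {0, 1, 3, 4, 5, 6}
2 ∉ Sat(EX (b -> p)) = {0, 1, 3, 4, 5, 6}, so the formula does not hold at 2.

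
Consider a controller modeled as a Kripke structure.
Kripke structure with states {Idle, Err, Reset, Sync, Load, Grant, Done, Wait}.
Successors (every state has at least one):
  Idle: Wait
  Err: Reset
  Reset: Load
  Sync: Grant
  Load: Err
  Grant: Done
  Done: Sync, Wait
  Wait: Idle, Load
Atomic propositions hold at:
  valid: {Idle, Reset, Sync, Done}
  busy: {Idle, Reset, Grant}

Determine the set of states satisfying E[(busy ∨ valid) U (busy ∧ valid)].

{Idle, Reset}

Sat(busy ∨ valid) = {Idle, Reset, Sync, Grant, Done}
Sat(busy ∧ valid) = {Idle, Reset}
E[(busy ∨ valid) U (busy ∧ valid)]: least fixpoint, start Z0 = Sat((busy ∧ valid)) = {Idle, Reset}, add states in Sat(busy ∨ valid) with some successor in Z. Already a fixed point.
Sat(E[(busy ∨ valid) U (busy ∧ valid)]) = {Idle, Reset}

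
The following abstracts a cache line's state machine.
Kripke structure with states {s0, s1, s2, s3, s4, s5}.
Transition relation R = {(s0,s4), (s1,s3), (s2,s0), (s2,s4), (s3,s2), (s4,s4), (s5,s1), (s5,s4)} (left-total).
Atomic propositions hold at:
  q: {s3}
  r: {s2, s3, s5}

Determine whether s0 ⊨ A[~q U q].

No

Sat(~q) = {s0, s1, s2, s4, s5}
A[~q U q]: least fixpoint, start Z0 = Sat(q) = {s3}, add states in Sat(~q) with every successor in Z. Z1 = {s1, s3}; fixed.
Sat(A[~q U q]) = {s1, s3}
s0 ∉ Sat(A[~q U q]) = {s1, s3}, so the formula does not hold at s0.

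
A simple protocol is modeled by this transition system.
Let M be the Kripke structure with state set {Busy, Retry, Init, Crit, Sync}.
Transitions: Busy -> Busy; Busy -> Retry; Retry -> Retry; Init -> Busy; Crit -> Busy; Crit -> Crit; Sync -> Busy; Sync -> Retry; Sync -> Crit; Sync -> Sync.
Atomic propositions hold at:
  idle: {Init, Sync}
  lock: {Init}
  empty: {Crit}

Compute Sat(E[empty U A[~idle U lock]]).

{Init}

Sat(~idle) = {Busy, Retry, Crit}
A[~idle U lock]: least fixpoint, start Z0 = Sat(lock) = {Init}, add states in Sat(~idle) with every successor in Z. Already a fixed point.
Sat(A[~idle U lock]) = {Init}
E[empty U A[~idle U lock]]: least fixpoint, start Z0 = Sat(A[~idle U lock]) = {Init}, add states in Sat(empty) with some successor in Z. Already a fixed point.
Sat(E[empty U A[~idle U lock]]) = {Init}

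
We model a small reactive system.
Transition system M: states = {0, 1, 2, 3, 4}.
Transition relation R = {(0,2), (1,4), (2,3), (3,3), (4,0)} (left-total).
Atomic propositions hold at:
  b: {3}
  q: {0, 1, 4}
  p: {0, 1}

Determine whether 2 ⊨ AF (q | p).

No

Sat(q | p) = {0, 1, 4}
AF (q | p): least fixpoint, start Z0 = {0, 1, 4}, add states with every successor in Z. Already a fixed point.
Sat(AF (q | p)) = {0, 1, 4}
2 ∉ Sat(AF (q | p)) = {0, 1, 4}, so the formula does not hold at 2.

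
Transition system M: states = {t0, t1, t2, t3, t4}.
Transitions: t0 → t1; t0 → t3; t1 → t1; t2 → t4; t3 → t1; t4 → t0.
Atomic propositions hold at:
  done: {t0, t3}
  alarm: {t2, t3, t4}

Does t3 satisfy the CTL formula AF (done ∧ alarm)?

Sat(done ∧ alarm) = {t3}
AF (done ∧ alarm): least fixpoint, start Z0 = {t3}, add states with every successor in Z. Already a fixed point.
Sat(AF (done ∧ alarm)) = {t3}
t3 ∈ Sat(AF (done ∧ alarm)) = {t3}, so the formula holds at t3.

Yes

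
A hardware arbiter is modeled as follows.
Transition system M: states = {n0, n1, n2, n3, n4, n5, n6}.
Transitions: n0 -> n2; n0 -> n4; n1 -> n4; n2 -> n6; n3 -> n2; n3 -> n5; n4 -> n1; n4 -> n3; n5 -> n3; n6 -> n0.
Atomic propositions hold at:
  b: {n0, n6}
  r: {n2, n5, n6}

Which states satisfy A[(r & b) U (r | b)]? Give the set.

{n0, n2, n5, n6}

Sat(r & b) = {n6}
Sat(r | b) = {n0, n2, n5, n6}
A[(r & b) U (r | b)]: least fixpoint, start Z0 = Sat((r | b)) = {n0, n2, n5, n6}, add states in Sat(r & b) with every successor in Z. Already a fixed point.
Sat(A[(r & b) U (r | b)]) = {n0, n2, n5, n6}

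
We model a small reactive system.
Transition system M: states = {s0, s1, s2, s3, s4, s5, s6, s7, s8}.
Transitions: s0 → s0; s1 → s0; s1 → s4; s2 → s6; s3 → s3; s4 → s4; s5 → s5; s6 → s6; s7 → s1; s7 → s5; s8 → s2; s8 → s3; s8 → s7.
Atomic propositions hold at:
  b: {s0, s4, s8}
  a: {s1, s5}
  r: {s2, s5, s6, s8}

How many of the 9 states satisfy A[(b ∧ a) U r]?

Sat(b ∧ a) = ∅
A[(b ∧ a) U r]: least fixpoint, start Z0 = Sat(r) = {s2, s5, s6, s8}, add states in Sat(b ∧ a) with every successor in Z. Already a fixed point.
Sat(A[(b ∧ a) U r]) = {s2, s5, s6, s8}
|Sat(A[(b ∧ a) U r])| = |{s2, s5, s6, s8}| = 4.

4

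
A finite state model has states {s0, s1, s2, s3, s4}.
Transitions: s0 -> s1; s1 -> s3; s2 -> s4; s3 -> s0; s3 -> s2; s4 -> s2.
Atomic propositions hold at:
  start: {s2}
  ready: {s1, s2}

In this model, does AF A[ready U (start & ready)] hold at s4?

Sat(start & ready) = {s2}
A[ready U (start & ready)]: least fixpoint, start Z0 = Sat((start & ready)) = {s2}, add states in Sat(ready) with every successor in Z. Already a fixed point.
Sat(A[ready U (start & ready)]) = {s2}
AF A[ready U (start & ready)]: least fixpoint, start Z0 = {s2}, add states with every successor in Z. Z1 = {s2, s4}; fixed.
Sat(AF A[ready U (start & ready)]) = {s2, s4}
s4 ∈ Sat(AF A[ready U (start & ready)]) = {s2, s4}, so the formula holds at s4.

Yes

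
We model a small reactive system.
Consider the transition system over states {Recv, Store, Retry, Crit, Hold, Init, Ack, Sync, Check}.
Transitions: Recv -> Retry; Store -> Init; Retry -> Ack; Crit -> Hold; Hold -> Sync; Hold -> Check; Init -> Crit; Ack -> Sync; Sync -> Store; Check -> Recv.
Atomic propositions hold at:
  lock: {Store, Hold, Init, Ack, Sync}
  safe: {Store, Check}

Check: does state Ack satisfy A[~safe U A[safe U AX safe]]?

Yes

Sat(~safe) = {Recv, Retry, Crit, Hold, Init, Ack, Sync}
Sat(AX safe) = {s : every successor in {Store, Check}} = {Sync}
A[safe U AX safe]: least fixpoint, start Z0 = Sat(AX safe) = {Sync}, add states in Sat(safe) with every successor in Z. Already a fixed point.
Sat(A[safe U AX safe]) = {Sync}
A[~safe U A[safe U AX safe]]: least fixpoint, start Z0 = Sat(A[safe U AX safe]) = {Sync}, add states in Sat(~safe) with every successor in Z. Z1 = {Ack, Sync}; Z2 = {Retry, Ack, Sync}; Z3 = {Recv, Retry, Ack, Sync}; fixed.
Sat(A[~safe U A[safe U AX safe]]) = {Recv, Retry, Ack, Sync}
Ack ∈ Sat(A[~safe U A[safe U AX safe]]) = {Recv, Retry, Ack, Sync}, so the formula holds at Ack.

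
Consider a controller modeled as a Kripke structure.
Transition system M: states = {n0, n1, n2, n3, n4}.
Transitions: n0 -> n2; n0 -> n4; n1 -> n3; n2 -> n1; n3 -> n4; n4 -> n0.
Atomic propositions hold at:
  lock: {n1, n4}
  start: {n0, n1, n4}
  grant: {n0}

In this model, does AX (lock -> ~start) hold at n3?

Sat(~start) = {n2, n3}
Sat(lock -> ~start) = {n0, n2, n3}
Sat(AX (lock -> ~start)) = {s : every successor in {n0, n2, n3}} = {n1, n4}
n3 ∉ Sat(AX (lock -> ~start)) = {n1, n4}, so the formula does not hold at n3.

No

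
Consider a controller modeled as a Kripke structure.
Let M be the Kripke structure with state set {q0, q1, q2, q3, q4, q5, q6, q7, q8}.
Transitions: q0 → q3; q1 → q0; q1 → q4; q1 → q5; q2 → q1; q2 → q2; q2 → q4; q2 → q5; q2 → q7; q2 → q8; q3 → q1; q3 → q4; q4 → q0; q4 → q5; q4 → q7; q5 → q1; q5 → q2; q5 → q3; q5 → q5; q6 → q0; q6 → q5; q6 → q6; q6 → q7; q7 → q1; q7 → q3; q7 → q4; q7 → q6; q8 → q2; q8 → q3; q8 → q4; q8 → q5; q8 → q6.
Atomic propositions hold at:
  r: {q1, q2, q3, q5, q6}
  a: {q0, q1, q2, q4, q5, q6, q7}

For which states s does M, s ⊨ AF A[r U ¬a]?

{q0, q3, q8}

Sat(¬a) = {q3, q8}
A[r U ¬a]: least fixpoint, start Z0 = Sat(¬a) = {q3, q8}, add states in Sat(r) with every successor in Z. Already a fixed point.
Sat(A[r U ¬a]) = {q3, q8}
AF A[r U ¬a]: least fixpoint, start Z0 = {q3, q8}, add states with every successor in Z. Z1 = {q0, q3, q8}; fixed.
Sat(AF A[r U ¬a]) = {q0, q3, q8}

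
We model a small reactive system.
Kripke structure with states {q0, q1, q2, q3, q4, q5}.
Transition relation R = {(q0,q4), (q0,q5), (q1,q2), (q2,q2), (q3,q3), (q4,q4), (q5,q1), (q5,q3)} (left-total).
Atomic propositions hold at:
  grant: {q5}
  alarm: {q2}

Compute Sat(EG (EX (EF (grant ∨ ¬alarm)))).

Sat(¬alarm) = {q0, q1, q3, q4, q5}
Sat(grant ∨ ¬alarm) = {q0, q1, q3, q4, q5}
EF (grant ∨ ¬alarm): least fixpoint, start Z0 = {q0, q1, q3, q4, q5}, add states with some successor in Z. Already a fixed point.
Sat(EF (grant ∨ ¬alarm)) = {q0, q1, q3, q4, q5}
Sat(EX (EF (grant ∨ ¬alarm))) = {s : some successor in {q0, q1, q3, q4, q5}} = {q0, q3, q4, q5}
EG (EX (EF (grant ∨ ¬alarm))): greatest fixpoint, start Z0 = {q0, q3, q4, q5}, keep only states in Sat with some successor in Z. Already a fixed point.
Sat(EG (EX (EF (grant ∨ ¬alarm)))) = {q0, q3, q4, q5}

{q0, q3, q4, q5}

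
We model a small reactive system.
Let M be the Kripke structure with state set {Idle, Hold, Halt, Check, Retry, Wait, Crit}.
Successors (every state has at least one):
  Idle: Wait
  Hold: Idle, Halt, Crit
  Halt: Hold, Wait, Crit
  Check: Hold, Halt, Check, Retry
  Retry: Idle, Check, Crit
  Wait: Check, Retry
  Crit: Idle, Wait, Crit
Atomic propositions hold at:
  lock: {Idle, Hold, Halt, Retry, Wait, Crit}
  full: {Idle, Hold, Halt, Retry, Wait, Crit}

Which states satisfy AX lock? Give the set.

Sat(AX lock) = {s : every successor in {Idle, Hold, Halt, Retry, Wait, Crit}} = {Idle, Hold, Halt, Crit}

{Idle, Hold, Halt, Crit}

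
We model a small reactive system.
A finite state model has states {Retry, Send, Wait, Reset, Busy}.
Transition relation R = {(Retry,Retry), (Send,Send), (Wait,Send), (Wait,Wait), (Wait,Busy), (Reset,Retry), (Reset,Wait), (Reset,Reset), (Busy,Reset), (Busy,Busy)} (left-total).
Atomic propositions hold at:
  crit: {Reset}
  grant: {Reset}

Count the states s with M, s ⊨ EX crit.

2

Sat(EX crit) = {s : some successor in {Reset}} = {Reset, Busy}
|Sat(EX crit)| = |{Reset, Busy}| = 2.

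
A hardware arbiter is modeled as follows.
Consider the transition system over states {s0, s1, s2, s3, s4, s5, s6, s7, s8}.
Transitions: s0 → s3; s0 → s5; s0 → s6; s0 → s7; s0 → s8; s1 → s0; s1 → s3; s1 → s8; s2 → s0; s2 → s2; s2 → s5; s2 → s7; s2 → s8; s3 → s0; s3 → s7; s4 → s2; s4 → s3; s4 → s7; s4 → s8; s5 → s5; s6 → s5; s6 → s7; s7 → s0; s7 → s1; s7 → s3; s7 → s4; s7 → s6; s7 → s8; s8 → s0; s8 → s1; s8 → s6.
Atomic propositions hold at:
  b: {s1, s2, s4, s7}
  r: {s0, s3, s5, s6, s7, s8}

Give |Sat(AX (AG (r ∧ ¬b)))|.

Sat(¬b) = {s0, s3, s5, s6, s8}
Sat(r ∧ ¬b) = {s0, s3, s5, s6, s8}
AG (r ∧ ¬b): greatest fixpoint, start Z0 = {s0, s3, s5, s6, s8}, keep only states in Sat with every successor in Z. Z1 = {s5}; fixed.
Sat(AG (r ∧ ¬b)) = {s5}
Sat(AX (AG (r ∧ ¬b))) = {s : every successor in {s5}} = {s5}
|Sat(AX (AG (r ∧ ¬b)))| = |{s5}| = 1.

1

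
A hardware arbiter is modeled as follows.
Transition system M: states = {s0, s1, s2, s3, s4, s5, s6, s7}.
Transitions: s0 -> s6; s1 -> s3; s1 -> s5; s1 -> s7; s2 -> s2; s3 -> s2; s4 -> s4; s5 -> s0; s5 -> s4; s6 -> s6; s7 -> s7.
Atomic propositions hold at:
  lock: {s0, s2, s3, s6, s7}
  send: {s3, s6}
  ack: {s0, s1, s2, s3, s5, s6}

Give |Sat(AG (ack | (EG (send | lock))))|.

5

Sat(send | lock) = {s0, s2, s3, s6, s7}
EG (send | lock): greatest fixpoint, start Z0 = {s0, s2, s3, s6, s7}, keep only states in Sat with some successor in Z. Already a fixed point.
Sat(EG (send | lock)) = {s0, s2, s3, s6, s7}
Sat(ack | (EG (send | lock))) = {s0, s1, s2, s3, s5, s6, s7}
AG (ack | (EG (send | lock))): greatest fixpoint, start Z0 = {s0, s1, s2, s3, s5, s6, s7}, keep only states in Sat with every successor in Z. Z1 = {s0, s1, s2, s3, s6, s7}; Z2 = {s0, s2, s3, s6, s7}; fixed.
Sat(AG (ack | (EG (send | lock)))) = {s0, s2, s3, s6, s7}
|Sat(AG (ack | (EG (send | lock))))| = |{s0, s2, s3, s6, s7}| = 5.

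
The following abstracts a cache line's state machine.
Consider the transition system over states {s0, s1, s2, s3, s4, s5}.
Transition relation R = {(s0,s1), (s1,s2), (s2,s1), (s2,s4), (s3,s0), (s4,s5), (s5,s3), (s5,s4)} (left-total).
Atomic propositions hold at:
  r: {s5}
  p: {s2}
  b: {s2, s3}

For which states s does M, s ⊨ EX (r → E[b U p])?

E[b U p]: least fixpoint, start Z0 = Sat(p) = {s2}, add states in Sat(b) with some successor in Z. Already a fixed point.
Sat(E[b U p]) = {s2}
Sat(r → E[b U p]) = {s0, s1, s2, s3, s4}
Sat(EX (r → E[b U p])) = {s : some successor in {s0, s1, s2, s3, s4}} = {s0, s1, s2, s3, s5}

{s0, s1, s2, s3, s5}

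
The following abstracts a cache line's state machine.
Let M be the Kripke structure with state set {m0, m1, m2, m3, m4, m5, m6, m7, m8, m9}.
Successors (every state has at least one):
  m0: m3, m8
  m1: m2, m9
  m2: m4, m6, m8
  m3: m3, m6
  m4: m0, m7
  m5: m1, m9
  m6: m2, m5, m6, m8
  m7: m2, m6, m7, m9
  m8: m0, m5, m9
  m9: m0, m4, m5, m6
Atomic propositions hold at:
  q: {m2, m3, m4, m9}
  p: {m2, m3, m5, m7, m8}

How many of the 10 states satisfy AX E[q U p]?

E[q U p]: least fixpoint, start Z0 = Sat(p) = {m2, m3, m5, m7, m8}, add states in Sat(q) with some successor in Z. Z1 = {m2, m3, m4, m5, m7, m8, m9}; fixed.
Sat(E[q U p]) = {m2, m3, m4, m5, m7, m8, m9}
Sat(AX E[q U p]) = {s : every successor in {m2, m3, m4, m5, m7, m8, m9}} = {m0, m1}
|Sat(AX E[q U p])| = |{m0, m1}| = 2.

2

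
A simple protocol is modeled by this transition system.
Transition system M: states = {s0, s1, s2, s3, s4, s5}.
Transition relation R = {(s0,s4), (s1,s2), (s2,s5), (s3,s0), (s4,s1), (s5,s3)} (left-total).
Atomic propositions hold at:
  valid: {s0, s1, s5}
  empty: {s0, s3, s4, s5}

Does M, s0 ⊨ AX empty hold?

Sat(AX empty) = {s : every successor in {s0, s3, s4, s5}} = {s0, s2, s3, s5}
s0 ∈ Sat(AX empty) = {s0, s2, s3, s5}, so the formula holds at s0.

Yes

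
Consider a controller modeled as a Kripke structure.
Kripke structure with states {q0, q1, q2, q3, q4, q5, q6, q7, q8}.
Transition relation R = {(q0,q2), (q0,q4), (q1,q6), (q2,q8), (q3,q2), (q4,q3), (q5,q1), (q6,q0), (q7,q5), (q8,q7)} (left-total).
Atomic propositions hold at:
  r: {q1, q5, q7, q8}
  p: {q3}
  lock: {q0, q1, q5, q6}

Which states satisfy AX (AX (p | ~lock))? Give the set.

{q0, q2, q3, q4, q6}

Sat(~lock) = {q2, q3, q4, q7, q8}
Sat(p | ~lock) = {q2, q3, q4, q7, q8}
Sat(AX (p | ~lock)) = {s : every successor in {q2, q3, q4, q7, q8}} = {q0, q2, q3, q4, q8}
Sat(AX (AX (p | ~lock))) = {s : every successor in {q0, q2, q3, q4, q8}} = {q0, q2, q3, q4, q6}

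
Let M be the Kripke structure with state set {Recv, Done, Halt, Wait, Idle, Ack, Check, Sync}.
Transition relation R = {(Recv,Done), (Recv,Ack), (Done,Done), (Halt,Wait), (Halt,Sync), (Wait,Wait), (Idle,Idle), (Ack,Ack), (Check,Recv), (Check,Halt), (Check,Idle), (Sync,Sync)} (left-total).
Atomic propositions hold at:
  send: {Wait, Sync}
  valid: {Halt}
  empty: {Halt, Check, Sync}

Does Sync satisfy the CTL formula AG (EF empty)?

EF empty: least fixpoint, start Z0 = {Halt, Check, Sync}, add states with some successor in Z. Already a fixed point.
Sat(EF empty) = {Halt, Check, Sync}
AG (EF empty): greatest fixpoint, start Z0 = {Halt, Check, Sync}, keep only states in Sat with every successor in Z. Z1 = {Sync}; fixed.
Sat(AG (EF empty)) = {Sync}
Sync ∈ Sat(AG (EF empty)) = {Sync}, so the formula holds at Sync.

Yes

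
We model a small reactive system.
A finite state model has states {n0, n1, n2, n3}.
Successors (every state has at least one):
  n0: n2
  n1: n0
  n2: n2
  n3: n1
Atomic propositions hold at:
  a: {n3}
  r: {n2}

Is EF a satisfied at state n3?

Yes

EF a: least fixpoint, start Z0 = {n3}, add states with some successor in Z. Already a fixed point.
Sat(EF a) = {n3}
n3 ∈ Sat(EF a) = {n3}, so the formula holds at n3.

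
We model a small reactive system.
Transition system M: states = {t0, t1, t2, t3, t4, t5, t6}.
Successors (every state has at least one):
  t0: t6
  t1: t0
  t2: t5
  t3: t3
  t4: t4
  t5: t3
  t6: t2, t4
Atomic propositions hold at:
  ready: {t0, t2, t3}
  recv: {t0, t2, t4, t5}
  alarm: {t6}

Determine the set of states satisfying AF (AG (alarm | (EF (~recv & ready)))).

{t2, t3, t5}

Sat(~recv) = {t1, t3, t6}
Sat(~recv & ready) = {t3}
EF (~recv & ready): least fixpoint, start Z0 = {t3}, add states with some successor in Z. Z1 = {t3, t5}; Z2 = {t2, t3, t5}; Z3 = {t2, t3, t5, t6}; Z4 = {t0, t2, t3, t5, t6}; Z5 = {t0, t1, t2, t3, t5, t6}; fixed.
Sat(EF (~recv & ready)) = {t0, t1, t2, t3, t5, t6}
Sat(alarm | (EF (~recv & ready))) = {t0, t1, t2, t3, t5, t6}
AG (alarm | (EF (~recv & ready))): greatest fixpoint, start Z0 = {t0, t1, t2, t3, t5, t6}, keep only states in Sat with every successor in Z. Z1 = {t0, t1, t2, t3, t5}; Z2 = {t1, t2, t3, t5}; Z3 = {t2, t3, t5}; fixed.
Sat(AG (alarm | (EF (~recv & ready)))) = {t2, t3, t5}
AF (AG (alarm | (EF (~recv & ready)))): least fixpoint, start Z0 = {t2, t3, t5}, add states with every successor in Z. Already a fixed point.
Sat(AF (AG (alarm | (EF (~recv & ready))))) = {t2, t3, t5}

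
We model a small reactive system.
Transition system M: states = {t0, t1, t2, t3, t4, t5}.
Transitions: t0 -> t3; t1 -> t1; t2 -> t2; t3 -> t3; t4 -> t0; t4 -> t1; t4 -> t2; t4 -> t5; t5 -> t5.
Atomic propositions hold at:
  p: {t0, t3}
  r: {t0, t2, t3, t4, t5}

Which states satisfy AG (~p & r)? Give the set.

Sat(~p) = {t1, t2, t4, t5}
Sat(~p & r) = {t2, t4, t5}
AG (~p & r): greatest fixpoint, start Z0 = {t2, t4, t5}, keep only states in Sat with every successor in Z. Z1 = {t2, t5}; fixed.
Sat(AG (~p & r)) = {t2, t5}

{t2, t5}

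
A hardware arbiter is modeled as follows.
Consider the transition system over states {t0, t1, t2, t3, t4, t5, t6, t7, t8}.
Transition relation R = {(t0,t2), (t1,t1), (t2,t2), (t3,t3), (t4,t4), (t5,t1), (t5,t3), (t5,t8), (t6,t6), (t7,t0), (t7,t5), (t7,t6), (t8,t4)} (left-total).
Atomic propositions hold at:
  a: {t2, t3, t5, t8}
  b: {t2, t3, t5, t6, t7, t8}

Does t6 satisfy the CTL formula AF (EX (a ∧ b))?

No

Sat(a ∧ b) = {t2, t3, t5, t8}
Sat(EX (a ∧ b)) = {s : some successor in {t2, t3, t5, t8}} = {t0, t2, t3, t5, t7}
AF (EX (a ∧ b)): least fixpoint, start Z0 = {t0, t2, t3, t5, t7}, add states with every successor in Z. Already a fixed point.
Sat(AF (EX (a ∧ b))) = {t0, t2, t3, t5, t7}
t6 ∉ Sat(AF (EX (a ∧ b))) = {t0, t2, t3, t5, t7}, so the formula does not hold at t6.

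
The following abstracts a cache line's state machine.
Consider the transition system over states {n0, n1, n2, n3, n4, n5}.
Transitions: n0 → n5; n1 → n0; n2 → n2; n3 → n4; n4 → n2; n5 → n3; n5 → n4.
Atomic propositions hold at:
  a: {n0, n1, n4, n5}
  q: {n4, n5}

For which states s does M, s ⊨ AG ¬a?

Sat(¬a) = {n2, n3}
AG ¬a: greatest fixpoint, start Z0 = {n2, n3}, keep only states in Sat with every successor in Z. Z1 = {n2}; fixed.
Sat(AG ¬a) = {n2}

{n2}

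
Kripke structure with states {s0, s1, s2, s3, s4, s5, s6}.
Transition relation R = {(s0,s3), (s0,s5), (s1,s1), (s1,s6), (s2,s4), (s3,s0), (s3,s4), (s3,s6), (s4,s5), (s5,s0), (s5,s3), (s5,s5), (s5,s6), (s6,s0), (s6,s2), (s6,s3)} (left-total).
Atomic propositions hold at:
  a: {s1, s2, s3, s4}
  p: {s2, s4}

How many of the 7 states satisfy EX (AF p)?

AF p: least fixpoint, start Z0 = {s2, s4}, add states with every successor in Z. Already a fixed point.
Sat(AF p) = {s2, s4}
Sat(EX (AF p)) = {s : some successor in {s2, s4}} = {s2, s3, s6}
|Sat(EX (AF p))| = |{s2, s3, s6}| = 3.

3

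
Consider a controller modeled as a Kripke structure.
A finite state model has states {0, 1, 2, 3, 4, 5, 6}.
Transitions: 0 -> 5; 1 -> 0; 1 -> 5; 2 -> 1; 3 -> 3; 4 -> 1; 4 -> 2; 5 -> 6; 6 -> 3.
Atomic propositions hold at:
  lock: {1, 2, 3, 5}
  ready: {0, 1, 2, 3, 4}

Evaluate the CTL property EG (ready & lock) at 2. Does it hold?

No

Sat(ready & lock) = {1, 2, 3}
EG (ready & lock): greatest fixpoint, start Z0 = {1, 2, 3}, keep only states in Sat with some successor in Z. Z1 = {2, 3}; Z2 = {3}; fixed.
Sat(EG (ready & lock)) = {3}
2 ∉ Sat(EG (ready & lock)) = {3}, so the formula does not hold at 2.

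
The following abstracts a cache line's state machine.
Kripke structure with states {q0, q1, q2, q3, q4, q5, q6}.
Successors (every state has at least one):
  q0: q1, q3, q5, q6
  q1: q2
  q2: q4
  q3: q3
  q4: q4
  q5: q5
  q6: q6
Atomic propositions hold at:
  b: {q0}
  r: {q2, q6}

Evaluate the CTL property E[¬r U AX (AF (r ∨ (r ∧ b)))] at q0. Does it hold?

Yes

Sat(¬r) = {q0, q1, q3, q4, q5}
Sat(r ∧ b) = ∅
Sat(r ∨ (r ∧ b)) = {q2, q6}
AF (r ∨ (r ∧ b)): least fixpoint, start Z0 = {q2, q6}, add states with every successor in Z. Z1 = {q1, q2, q6}; fixed.
Sat(AF (r ∨ (r ∧ b))) = {q1, q2, q6}
Sat(AX (AF (r ∨ (r ∧ b)))) = {s : every successor in {q1, q2, q6}} = {q1, q6}
E[¬r U AX (AF (r ∨ (r ∧ b)))]: least fixpoint, start Z0 = Sat(AX (AF (r ∨ (r ∧ b)))) = {q1, q6}, add states in Sat(¬r) with some successor in Z. Z1 = {q0, q1, q6}; fixed.
Sat(E[¬r U AX (AF (r ∨ (r ∧ b)))]) = {q0, q1, q6}
q0 ∈ Sat(E[¬r U AX (AF (r ∨ (r ∧ b)))]) = {q0, q1, q6}, so the formula holds at q0.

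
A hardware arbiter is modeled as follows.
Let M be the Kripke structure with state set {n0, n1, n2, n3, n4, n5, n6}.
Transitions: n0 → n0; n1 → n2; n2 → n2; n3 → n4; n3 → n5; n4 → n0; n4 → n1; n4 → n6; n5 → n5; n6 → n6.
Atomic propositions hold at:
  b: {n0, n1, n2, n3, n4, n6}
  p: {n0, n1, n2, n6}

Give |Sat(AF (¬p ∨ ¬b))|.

3

Sat(¬p) = {n3, n4, n5}
Sat(¬b) = {n5}
Sat(¬p ∨ ¬b) = {n3, n4, n5}
AF (¬p ∨ ¬b): least fixpoint, start Z0 = {n3, n4, n5}, add states with every successor in Z. Already a fixed point.
Sat(AF (¬p ∨ ¬b)) = {n3, n4, n5}
|Sat(AF (¬p ∨ ¬b))| = |{n3, n4, n5}| = 3.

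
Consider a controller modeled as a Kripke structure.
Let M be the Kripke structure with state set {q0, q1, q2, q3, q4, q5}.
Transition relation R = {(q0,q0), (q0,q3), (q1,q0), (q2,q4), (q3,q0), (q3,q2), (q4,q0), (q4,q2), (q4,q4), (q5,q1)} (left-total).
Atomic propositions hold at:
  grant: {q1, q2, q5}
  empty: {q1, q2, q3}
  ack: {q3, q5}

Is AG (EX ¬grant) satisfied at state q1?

Yes

Sat(¬grant) = {q0, q3, q4}
Sat(EX ¬grant) = {s : some successor in {q0, q3, q4}} = {q0, q1, q2, q3, q4}
AG (EX ¬grant): greatest fixpoint, start Z0 = {q0, q1, q2, q3, q4}, keep only states in Sat with every successor in Z. Already a fixed point.
Sat(AG (EX ¬grant)) = {q0, q1, q2, q3, q4}
q1 ∈ Sat(AG (EX ¬grant)) = {q0, q1, q2, q3, q4}, so the formula holds at q1.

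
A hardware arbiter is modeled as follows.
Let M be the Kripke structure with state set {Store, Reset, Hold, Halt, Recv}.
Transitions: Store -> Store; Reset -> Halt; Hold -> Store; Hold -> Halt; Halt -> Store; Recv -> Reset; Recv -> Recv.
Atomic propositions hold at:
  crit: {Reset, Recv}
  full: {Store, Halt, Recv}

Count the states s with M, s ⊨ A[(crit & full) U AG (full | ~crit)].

Sat(crit & full) = {Recv}
Sat(~crit) = {Store, Hold, Halt}
Sat(full | ~crit) = {Store, Hold, Halt, Recv}
AG (full | ~crit): greatest fixpoint, start Z0 = {Store, Hold, Halt, Recv}, keep only states in Sat with every successor in Z. Z1 = {Store, Hold, Halt}; fixed.
Sat(AG (full | ~crit)) = {Store, Hold, Halt}
A[(crit & full) U AG (full | ~crit)]: least fixpoint, start Z0 = Sat(AG (full | ~crit)) = {Store, Hold, Halt}, add states in Sat(crit & full) with every successor in Z. Already a fixed point.
Sat(A[(crit & full) U AG (full | ~crit)]) = {Store, Hold, Halt}
|Sat(A[(crit & full) U AG (full | ~crit)])| = |{Store, Hold, Halt}| = 3.

3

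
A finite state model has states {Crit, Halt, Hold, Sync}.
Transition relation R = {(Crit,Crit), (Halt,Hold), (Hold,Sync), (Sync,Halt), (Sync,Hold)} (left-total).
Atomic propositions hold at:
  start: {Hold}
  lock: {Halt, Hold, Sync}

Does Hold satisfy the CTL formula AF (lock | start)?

Yes

Sat(lock | start) = {Halt, Hold, Sync}
AF (lock | start): least fixpoint, start Z0 = {Halt, Hold, Sync}, add states with every successor in Z. Already a fixed point.
Sat(AF (lock | start)) = {Halt, Hold, Sync}
Hold ∈ Sat(AF (lock | start)) = {Halt, Hold, Sync}, so the formula holds at Hold.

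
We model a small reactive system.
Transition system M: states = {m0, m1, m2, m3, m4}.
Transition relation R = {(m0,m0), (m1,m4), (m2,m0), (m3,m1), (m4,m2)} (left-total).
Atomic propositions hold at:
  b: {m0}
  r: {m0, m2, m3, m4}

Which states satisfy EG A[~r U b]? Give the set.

{m0}

Sat(~r) = {m1}
A[~r U b]: least fixpoint, start Z0 = Sat(b) = {m0}, add states in Sat(~r) with every successor in Z. Already a fixed point.
Sat(A[~r U b]) = {m0}
EG A[~r U b]: greatest fixpoint, start Z0 = {m0}, keep only states in Sat with some successor in Z. Already a fixed point.
Sat(EG A[~r U b]) = {m0}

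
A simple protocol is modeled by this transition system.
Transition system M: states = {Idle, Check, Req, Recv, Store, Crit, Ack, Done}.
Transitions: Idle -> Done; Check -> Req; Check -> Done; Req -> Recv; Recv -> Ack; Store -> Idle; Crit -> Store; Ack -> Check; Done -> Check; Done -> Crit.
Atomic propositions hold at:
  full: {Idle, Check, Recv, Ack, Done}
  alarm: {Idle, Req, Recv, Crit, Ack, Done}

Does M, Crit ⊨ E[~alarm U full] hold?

No

Sat(~alarm) = {Check, Store}
E[~alarm U full]: least fixpoint, start Z0 = Sat(full) = {Idle, Check, Recv, Ack, Done}, add states in Sat(~alarm) with some successor in Z. Z1 = {Idle, Check, Recv, Store, Ack, Done}; fixed.
Sat(E[~alarm U full]) = {Idle, Check, Recv, Store, Ack, Done}
Crit ∉ Sat(E[~alarm U full]) = {Idle, Check, Recv, Store, Ack, Done}, so the formula does not hold at Crit.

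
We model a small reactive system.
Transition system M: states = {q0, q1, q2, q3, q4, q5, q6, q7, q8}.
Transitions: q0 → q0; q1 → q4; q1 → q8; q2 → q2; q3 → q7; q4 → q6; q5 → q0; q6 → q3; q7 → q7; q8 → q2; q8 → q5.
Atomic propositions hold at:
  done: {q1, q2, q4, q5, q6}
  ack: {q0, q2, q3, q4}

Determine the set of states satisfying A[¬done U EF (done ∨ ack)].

{q0, q1, q2, q3, q4, q5, q6, q8}

Sat(¬done) = {q0, q3, q7, q8}
Sat(done ∨ ack) = {q0, q1, q2, q3, q4, q5, q6}
EF (done ∨ ack): least fixpoint, start Z0 = {q0, q1, q2, q3, q4, q5, q6}, add states with some successor in Z. Z1 = {q0, q1, q2, q3, q4, q5, q6, q8}; fixed.
Sat(EF (done ∨ ack)) = {q0, q1, q2, q3, q4, q5, q6, q8}
A[¬done U EF (done ∨ ack)]: least fixpoint, start Z0 = Sat(EF (done ∨ ack)) = {q0, q1, q2, q3, q4, q5, q6, q8}, add states in Sat(¬done) with every successor in Z. Already a fixed point.
Sat(A[¬done U EF (done ∨ ack)]) = {q0, q1, q2, q3, q4, q5, q6, q8}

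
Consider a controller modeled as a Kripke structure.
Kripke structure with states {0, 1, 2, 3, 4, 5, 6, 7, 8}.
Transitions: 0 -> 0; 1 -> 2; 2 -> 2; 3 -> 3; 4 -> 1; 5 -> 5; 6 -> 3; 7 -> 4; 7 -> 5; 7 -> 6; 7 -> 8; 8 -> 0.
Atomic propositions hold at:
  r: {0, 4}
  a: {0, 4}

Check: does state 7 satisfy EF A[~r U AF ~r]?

Yes

Sat(~r) = {1, 2, 3, 5, 6, 7, 8}
AF ~r: least fixpoint, start Z0 = {1, 2, 3, 5, 6, 7, 8}, add states with every successor in Z. Z1 = {1, 2, 3, 4, 5, 6, 7, 8}; fixed.
Sat(AF ~r) = {1, 2, 3, 4, 5, 6, 7, 8}
A[~r U AF ~r]: least fixpoint, start Z0 = Sat(AF ~r) = {1, 2, 3, 4, 5, 6, 7, 8}, add states in Sat(~r) with every successor in Z. Already a fixed point.
Sat(A[~r U AF ~r]) = {1, 2, 3, 4, 5, 6, 7, 8}
EF A[~r U AF ~r]: least fixpoint, start Z0 = {1, 2, 3, 4, 5, 6, 7, 8}, add states with some successor in Z. Already a fixed point.
Sat(EF A[~r U AF ~r]) = {1, 2, 3, 4, 5, 6, 7, 8}
7 ∈ Sat(EF A[~r U AF ~r]) = {1, 2, 3, 4, 5, 6, 7, 8}, so the formula holds at 7.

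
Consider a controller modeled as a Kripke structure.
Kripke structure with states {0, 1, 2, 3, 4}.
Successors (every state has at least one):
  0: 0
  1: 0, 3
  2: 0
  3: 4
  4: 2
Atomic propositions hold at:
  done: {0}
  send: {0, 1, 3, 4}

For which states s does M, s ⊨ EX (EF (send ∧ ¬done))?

Sat(¬done) = {1, 2, 3, 4}
Sat(send ∧ ¬done) = {1, 3, 4}
EF (send ∧ ¬done): least fixpoint, start Z0 = {1, 3, 4}, add states with some successor in Z. Already a fixed point.
Sat(EF (send ∧ ¬done)) = {1, 3, 4}
Sat(EX (EF (send ∧ ¬done))) = {s : some successor in {1, 3, 4}} = {1, 3}

{1, 3}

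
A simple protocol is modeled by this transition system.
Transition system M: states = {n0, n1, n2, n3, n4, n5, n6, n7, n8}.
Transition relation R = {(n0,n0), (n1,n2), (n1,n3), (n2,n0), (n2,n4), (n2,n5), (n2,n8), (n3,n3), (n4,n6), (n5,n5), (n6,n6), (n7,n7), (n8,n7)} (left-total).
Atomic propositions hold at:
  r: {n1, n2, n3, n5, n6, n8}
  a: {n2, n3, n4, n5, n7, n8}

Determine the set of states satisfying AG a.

{n3, n5, n7, n8}

AG a: greatest fixpoint, start Z0 = {n2, n3, n4, n5, n7, n8}, keep only states in Sat with every successor in Z. Z1 = {n3, n5, n7, n8}; fixed.
Sat(AG a) = {n3, n5, n7, n8}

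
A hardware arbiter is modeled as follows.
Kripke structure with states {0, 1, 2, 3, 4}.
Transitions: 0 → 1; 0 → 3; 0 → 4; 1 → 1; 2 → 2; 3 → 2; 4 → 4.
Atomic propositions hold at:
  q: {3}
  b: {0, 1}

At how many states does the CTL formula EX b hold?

Sat(EX b) = {s : some successor in {0, 1}} = {0, 1}
|Sat(EX b)| = |{0, 1}| = 2.

2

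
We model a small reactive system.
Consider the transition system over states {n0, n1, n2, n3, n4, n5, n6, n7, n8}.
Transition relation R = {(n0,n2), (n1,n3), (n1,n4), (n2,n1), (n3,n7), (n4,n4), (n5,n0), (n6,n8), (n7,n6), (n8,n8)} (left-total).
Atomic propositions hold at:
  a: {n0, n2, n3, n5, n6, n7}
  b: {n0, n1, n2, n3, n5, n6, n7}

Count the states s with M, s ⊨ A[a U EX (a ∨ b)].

6

Sat(a ∨ b) = {n0, n1, n2, n3, n5, n6, n7}
Sat(EX (a ∨ b)) = {s : some successor in {n0, n1, n2, n3, n5, n6, n7}} = {n0, n1, n2, n3, n5, n7}
A[a U EX (a ∨ b)]: least fixpoint, start Z0 = Sat(EX (a ∨ b)) = {n0, n1, n2, n3, n5, n7}, add states in Sat(a) with every successor in Z. Already a fixed point.
Sat(A[a U EX (a ∨ b)]) = {n0, n1, n2, n3, n5, n7}
|Sat(A[a U EX (a ∨ b)])| = |{n0, n1, n2, n3, n5, n7}| = 6.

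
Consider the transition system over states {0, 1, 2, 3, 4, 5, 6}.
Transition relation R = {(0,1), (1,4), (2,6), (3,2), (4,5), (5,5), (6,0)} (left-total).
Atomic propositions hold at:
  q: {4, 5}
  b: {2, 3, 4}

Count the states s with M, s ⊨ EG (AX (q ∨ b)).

3

Sat(q ∨ b) = {2, 3, 4, 5}
Sat(AX (q ∨ b)) = {s : every successor in {2, 3, 4, 5}} = {1, 3, 4, 5}
EG (AX (q ∨ b)): greatest fixpoint, start Z0 = {1, 3, 4, 5}, keep only states in Sat with some successor in Z. Z1 = {1, 4, 5}; fixed.
Sat(EG (AX (q ∨ b))) = {1, 4, 5}
|Sat(EG (AX (q ∨ b)))| = |{1, 4, 5}| = 3.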